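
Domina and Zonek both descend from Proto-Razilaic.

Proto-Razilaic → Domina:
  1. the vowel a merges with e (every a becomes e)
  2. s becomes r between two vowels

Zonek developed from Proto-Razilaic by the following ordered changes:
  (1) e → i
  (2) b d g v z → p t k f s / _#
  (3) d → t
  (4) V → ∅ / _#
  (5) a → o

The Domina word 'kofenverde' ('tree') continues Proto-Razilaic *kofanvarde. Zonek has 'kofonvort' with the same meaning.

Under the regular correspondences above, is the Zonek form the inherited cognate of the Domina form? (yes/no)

Derive the expected Zonek reflex of *kofanvarde:
Zonek: *kofanvarde > kofanvardi > kofanvarti > kofanvart > kofonvort  (by vowel merger, unconditioned shift, apocope, vowel merger)
Zonek 'kofonvort' matches the regular reflex exactly, so the pair is cognate.

yes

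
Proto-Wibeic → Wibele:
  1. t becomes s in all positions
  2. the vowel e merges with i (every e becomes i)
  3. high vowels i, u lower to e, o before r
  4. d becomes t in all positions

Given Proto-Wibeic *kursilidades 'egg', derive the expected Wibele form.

Wibele: *kursilidades
  kursilidades (rule 1 does not apply)
  kursilidades → kursilidadis   [vowel merger]
  kursilidadis → korsilidadis   [pre-rhotic lowering]
  korsilidadis → korsilitatis   [unconditioned shift]
  giving Wibele korsilitatis.

korsilitatis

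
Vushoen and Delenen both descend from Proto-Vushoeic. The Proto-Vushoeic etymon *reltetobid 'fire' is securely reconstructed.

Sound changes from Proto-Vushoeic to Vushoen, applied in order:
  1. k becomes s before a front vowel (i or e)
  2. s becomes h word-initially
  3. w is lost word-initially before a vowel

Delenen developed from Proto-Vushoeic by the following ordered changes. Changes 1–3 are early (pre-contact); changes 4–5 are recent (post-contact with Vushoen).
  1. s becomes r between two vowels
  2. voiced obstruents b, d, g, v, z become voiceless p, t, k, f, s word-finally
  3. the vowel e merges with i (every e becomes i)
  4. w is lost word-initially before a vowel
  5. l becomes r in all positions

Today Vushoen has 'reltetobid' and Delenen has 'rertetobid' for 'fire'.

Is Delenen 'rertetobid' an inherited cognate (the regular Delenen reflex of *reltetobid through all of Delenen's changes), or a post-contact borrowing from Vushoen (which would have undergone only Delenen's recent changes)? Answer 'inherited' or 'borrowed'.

borrowed

If inherited, *reltetobid would pass through all of Delenen's changes:
Delenen: *reltetobid
  reltetobid (rule 1 does not apply)
  reltetobid → reltetobit   [final devoicing]
  reltetobit → riltitobit   [vowel merger]
  riltitobit (rule 4 does not apply)
  riltitobit → rirtitobit   [unconditioned shift]
  giving Delenen rirtitobit.
If borrowed from Vushoen 'reltetobid' after the early changes, it would undergo only the recent ones:
  rule 4 (glide loss): no change (reltetobid)
  rule 5 (unconditioned shift): reltetobid → rertetobid
  ⇒ as a loan: rertetobid
Delenen 'rertetobid' matches the loan outcome 'rertetobid', not the inherited 'rirtitobit' — it skipped the early Delenen changes, so it was borrowed from Vushoen.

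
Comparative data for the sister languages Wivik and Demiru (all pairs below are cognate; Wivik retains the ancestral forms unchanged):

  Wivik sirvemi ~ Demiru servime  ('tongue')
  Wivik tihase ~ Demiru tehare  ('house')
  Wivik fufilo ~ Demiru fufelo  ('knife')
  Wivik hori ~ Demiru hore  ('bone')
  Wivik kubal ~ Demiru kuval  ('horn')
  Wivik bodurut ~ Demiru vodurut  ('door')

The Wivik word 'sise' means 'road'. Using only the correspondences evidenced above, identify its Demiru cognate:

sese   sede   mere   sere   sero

tihase ~ tehare, fufilo ~ fufelo — Wivik i corresponds to Demiru e after a consonant, before a consonant other than r, m, n, p, b, f, v.
tihase ~ tehare — Wivik s corresponds to Demiru r between vowels (before a front vowel).
Applying these to Wivik 'sise':
  sise → sese   (i→e after a consonant, before a consonant other than r, m, n, p, b, f, v)
  sese → sere   (s→r between vowels (before a front vowel))
So the Demiru cognate is 'sere'.

sere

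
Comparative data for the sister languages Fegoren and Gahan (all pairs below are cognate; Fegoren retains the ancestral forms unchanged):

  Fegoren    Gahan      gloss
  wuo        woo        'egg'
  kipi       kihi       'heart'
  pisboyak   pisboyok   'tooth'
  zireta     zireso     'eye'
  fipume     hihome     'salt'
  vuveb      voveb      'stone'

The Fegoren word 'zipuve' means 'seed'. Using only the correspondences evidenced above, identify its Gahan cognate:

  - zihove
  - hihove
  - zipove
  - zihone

zihove

fipume ~ hihome — Fegoren p corresponds to Gahan h between vowels (before a back vowel).
vuveb ~ voveb — Fegoren u corresponds to Gahan o after a consonant, before a labial obstruent.
Applying these to Fegoren 'zipuve':
  zipuve → zihuve   (p→h between vowels (before a back vowel))
  zihuve → zihove   (u→o after a consonant, before a labial obstruent)
So the Gahan cognate is 'zihove'.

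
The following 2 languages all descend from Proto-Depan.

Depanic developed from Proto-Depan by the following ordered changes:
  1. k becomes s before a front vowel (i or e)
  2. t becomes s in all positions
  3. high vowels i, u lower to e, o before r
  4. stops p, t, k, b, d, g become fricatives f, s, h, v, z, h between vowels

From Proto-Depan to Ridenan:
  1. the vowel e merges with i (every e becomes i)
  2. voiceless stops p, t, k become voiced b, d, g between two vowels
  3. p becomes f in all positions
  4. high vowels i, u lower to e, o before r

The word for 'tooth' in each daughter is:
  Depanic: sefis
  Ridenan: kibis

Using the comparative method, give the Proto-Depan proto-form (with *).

Position 1: Depanic has s, Ridenan has k. Ridenan preserves k here (none of its changes turn any other segment into k), so the proto-segment is *k.
Position 3: Depanic has f, Ridenan has b. Taking the neighbouring segments as reconstructed: Depanic f could go back to *p or *f; Ridenan b could go back to *p or *b — the one source consistent with every daughter is *p.
Position 2: Depanic has e, Ridenan has i. Taking the neighbouring segments as reconstructed: Depanic e can only go back to *e; Ridenan i could go back to *e or *i — the one source consistent with every daughter is *e.
The remaining positions agree across the daughters. Check the candidate against every language:
Depanic: start from *kepis.
  rule 1 (palatalisation): kepis → sepis
  rule 2: no change — sepis
  rule 3: no change — sepis
  rule 4 (intervocalic lenition): sepis → sefis
  ⇒ Depanic sefis
Ridenan: *kepis > kipis > kibis  (by vowel merger, intervocalic voicing)
No other proto-form is consistent with every reflex, so the reconstruction is *kepis.

*kepis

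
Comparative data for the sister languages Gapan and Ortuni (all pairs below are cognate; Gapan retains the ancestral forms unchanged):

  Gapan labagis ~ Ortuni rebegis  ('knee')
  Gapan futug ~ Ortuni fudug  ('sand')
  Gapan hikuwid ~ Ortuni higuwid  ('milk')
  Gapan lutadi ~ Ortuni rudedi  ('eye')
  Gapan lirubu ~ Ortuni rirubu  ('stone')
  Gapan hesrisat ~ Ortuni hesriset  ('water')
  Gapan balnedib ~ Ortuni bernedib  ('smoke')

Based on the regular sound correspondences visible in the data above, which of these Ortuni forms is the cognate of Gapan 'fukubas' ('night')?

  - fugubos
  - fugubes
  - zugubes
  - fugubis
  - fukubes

fugubes

hikuwid ~ higuwid — Gapan k corresponds to Ortuni g between vowels (before a back vowel).
labagis ~ rebegis, lutadi ~ rudedi — Gapan a corresponds to Ortuni e after a consonant, before a consonant other than r, m, n, p, b, f, v.
Applying these to Gapan 'fukubas':
  fukubas → fugubas   (k→g between vowels (before a back vowel))
  fugubas → fugubes   (a→e after a consonant, before a consonant other than r, m, n, p, b, f, v)
So the Ortuni cognate is 'fugubes'.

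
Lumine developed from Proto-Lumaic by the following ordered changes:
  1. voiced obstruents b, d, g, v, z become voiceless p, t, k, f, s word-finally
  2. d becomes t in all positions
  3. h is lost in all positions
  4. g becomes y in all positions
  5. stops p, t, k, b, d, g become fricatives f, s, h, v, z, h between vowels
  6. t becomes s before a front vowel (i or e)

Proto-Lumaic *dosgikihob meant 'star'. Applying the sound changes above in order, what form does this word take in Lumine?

tosyihiop

Lumine: *dosgikihob > dosgikihop > tosgikihop > tosgikiop > tosyikiop > tosyihiop  (by final devoicing, unconditioned shift, h-loss, unconditioned shift, intervocalic lenition)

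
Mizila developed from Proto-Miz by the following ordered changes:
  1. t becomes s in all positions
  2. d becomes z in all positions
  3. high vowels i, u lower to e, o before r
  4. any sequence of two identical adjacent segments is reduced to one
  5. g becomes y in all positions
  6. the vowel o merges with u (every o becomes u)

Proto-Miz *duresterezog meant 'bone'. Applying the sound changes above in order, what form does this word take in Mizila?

Mizila: start from *duresterezog.
  rule 1 (unconditioned shift): duresterezog → duresserezog
  rule 2 (unconditioned shift): duresserezog → zuresserezog
  rule 3 (pre-rhotic lowering): zuresserezog → zoresserezog
  rule 4 (degemination): zoresserezog → zoreserezog
  rule 5 (unconditioned shift): zoreserezog → zoreserezoy
  rule 6 (vowel merger): zoreserezoy → zureserezuy
  ⇒ Mizila zureserezuy

zureserezuy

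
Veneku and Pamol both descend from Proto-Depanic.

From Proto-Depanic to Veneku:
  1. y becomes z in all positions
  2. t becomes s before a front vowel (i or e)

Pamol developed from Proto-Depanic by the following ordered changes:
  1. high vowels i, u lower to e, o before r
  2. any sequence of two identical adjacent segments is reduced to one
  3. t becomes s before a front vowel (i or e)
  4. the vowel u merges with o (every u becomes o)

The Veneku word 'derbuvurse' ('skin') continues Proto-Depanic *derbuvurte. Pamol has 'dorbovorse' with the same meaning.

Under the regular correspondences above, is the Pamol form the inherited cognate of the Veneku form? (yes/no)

Derive the expected Pamol reflex of *derbuvurte:
Pamol: *derbuvurte
  derbuvurte → derbuvorte   [pre-rhotic lowering]
  derbuvorte (rule 2 does not apply)
  derbuvorte → derbuvorse   [palatalisation]
  derbuvorse → derbovorse   [vowel merger]
  giving Pamol derbovorse.
The regular Pamol reflex would be 'derbovorse', but the attested form is 'dorbovorse'. The correspondence is irregular, so they are not cognates (the Pamol form has a different source).

no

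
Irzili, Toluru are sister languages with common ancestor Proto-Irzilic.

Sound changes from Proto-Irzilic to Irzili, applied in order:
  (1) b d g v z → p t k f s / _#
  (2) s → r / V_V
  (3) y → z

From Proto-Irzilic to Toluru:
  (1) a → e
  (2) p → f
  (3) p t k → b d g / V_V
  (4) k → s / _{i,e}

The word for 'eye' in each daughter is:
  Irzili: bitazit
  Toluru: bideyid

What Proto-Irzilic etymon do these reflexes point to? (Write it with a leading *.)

*bitayid

Position 3: Irzili has t, Toluru has d. Taking the neighbouring segments as reconstructed: Irzili t can only go back to *t; Toluru d could go back to *t or *d — the one source consistent with every daughter is *t.
Position 5: Irzili has z, Toluru has y. Toluru preserves y here (none of its changes turn any other segment into y), so the proto-segment is *y.
This points to *bitayid. Verify forward in each daughter:
Irzili: *bitayid
  bitayid → bitayit   [final devoicing]
  bitayit (rule 2 does not apply)
  bitayit → bitazit   [unconditioned shift]
  giving Irzili bitazit.
Toluru: start from *bitayid.
  rule 1 (vowel merger): bitayid → biteyid
  rule 2: no change — biteyid
  rule 3 (intervocalic voicing): biteyid → bideyid
  rule 4: no change — bideyid
  ⇒ Toluru bideyid
*bitayid is the unique common source.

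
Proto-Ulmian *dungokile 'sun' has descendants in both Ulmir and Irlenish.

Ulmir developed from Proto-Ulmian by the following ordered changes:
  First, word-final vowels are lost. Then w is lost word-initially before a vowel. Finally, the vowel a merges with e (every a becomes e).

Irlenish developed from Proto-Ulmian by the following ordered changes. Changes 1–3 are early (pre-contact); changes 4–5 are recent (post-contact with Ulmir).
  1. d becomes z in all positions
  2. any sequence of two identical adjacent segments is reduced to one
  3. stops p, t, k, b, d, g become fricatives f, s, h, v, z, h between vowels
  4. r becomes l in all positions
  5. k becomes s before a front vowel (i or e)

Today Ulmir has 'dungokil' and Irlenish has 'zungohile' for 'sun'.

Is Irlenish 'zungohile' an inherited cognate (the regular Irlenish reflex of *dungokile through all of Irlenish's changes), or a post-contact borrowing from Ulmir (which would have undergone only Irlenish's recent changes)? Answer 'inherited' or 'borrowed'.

inherited

If inherited, *dungokile would pass through all of Irlenish's changes:
Irlenish: start from *dungokile.
  rule 1 (unconditioned shift): dungokile → zungokile
  rule 2: no change — zungokile
  rule 3 (intervocalic lenition): zungokile → zungohile
  rule 4: no change — zungohile
  rule 5: no change — zungohile
  ⇒ Irlenish zungohile
If borrowed from Ulmir 'dungokil' after the early changes, it would undergo only the recent ones:
  rule 4 (unconditioned shift): no change (dungokil)
  rule 5 (palatalisation): dungokil → dungosil
  ⇒ as a loan: dungosil
Irlenish 'zungohile' matches the inherited outcome exactly, so it is an inherited cognate, not a loan.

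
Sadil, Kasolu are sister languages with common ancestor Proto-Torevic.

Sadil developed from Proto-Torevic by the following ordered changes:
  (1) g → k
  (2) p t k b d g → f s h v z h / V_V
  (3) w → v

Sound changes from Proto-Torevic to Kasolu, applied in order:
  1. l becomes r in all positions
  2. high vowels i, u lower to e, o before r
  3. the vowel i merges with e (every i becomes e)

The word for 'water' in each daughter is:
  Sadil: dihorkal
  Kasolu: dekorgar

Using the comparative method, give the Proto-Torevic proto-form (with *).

Position 2: Sadil has i, Kasolu has e. Sadil preserves i here (none of its changes turn any other segment into i), so the proto-segment is *i.
Position 8: Sadil has l, Kasolu has r. Sadil preserves l here (none of its changes turn any other segment into l), so the proto-segment is *l.
Position 3: Sadil has h, Kasolu has k. Kasolu preserves k here (none of its changes turn any other segment into k), so the proto-segment is *k.
Continuing position by position gives *dikorgal; check it forward:
Sadil: start from *dikorgal.
  rule 1 (unconditioned shift): dikorgal → dikorkal
  rule 2 (intervocalic lenition): dikorkal → dihorkal
  rule 3: no change — dihorkal
  ⇒ Sadil dihorkal
Kasolu: *dikorgal > dikorgar > dekorgar  (by unconditioned shift, vowel merger)
*dikorgal is the unique common source.

*dikorgal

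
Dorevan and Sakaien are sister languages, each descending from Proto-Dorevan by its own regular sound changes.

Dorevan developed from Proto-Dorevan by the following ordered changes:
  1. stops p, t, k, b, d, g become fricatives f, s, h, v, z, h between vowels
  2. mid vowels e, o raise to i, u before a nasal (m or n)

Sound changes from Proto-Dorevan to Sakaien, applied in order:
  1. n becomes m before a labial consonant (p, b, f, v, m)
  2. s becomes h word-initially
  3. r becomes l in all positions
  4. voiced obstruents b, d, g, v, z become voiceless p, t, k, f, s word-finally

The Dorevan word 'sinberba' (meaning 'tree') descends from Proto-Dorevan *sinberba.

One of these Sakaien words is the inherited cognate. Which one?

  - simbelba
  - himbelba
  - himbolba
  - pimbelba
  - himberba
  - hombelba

Sakaien: start from *sinberba.
  rule 1 (nasal place assimilation): sinberba → simberba
  rule 2 (debuccalisation): simberba → himberba
  rule 3 (unconditioned shift): himberba → himbelba
  rule 4: no change — himbelba
  ⇒ Sakaien himbelba
The other candidates each miss or misapply at least one Sakaien change.

himbelba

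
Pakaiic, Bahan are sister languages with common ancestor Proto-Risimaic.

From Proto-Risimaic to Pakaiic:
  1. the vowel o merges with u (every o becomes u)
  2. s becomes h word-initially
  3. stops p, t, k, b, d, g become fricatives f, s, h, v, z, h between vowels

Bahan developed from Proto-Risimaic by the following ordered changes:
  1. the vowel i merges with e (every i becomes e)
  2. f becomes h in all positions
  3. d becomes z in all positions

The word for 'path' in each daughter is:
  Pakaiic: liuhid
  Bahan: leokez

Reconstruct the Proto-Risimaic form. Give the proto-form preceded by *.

Position 5: Pakaiic has i, Bahan has e. Pakaiic preserves i here (none of its changes turn any other segment into i), so the proto-segment is *i.
Position 2: Pakaiic has i, Bahan has e. Pakaiic preserves i here (none of its changes turn any other segment into i), so the proto-segment is *i.
Position 6: Pakaiic has d, Bahan has z. Pakaiic preserves d here (none of its changes turn any other segment into d), so the proto-segment is *d.
Verify the candidate proto-form against each daughter:
Pakaiic: *liokid > liukid > liuhid  (by vowel merger, intervocalic lenition)
Bahan: start from *liokid.
  rule 1 (vowel merger): liokid → leoked
  rule 2: no change — leoked
  rule 3 (unconditioned shift): leoked → leokez
  ⇒ Bahan leokez
*liokid is the unique common source.

*liokid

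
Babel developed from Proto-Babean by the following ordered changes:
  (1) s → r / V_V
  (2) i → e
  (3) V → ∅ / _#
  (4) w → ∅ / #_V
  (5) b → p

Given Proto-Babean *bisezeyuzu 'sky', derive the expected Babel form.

perezeyuz

Babel: *bisezeyuzu > birezeyuzu > berezeyuzu > berezeyuz > perezeyuz  (by rhotacism, vowel merger, apocope, unconditioned shift)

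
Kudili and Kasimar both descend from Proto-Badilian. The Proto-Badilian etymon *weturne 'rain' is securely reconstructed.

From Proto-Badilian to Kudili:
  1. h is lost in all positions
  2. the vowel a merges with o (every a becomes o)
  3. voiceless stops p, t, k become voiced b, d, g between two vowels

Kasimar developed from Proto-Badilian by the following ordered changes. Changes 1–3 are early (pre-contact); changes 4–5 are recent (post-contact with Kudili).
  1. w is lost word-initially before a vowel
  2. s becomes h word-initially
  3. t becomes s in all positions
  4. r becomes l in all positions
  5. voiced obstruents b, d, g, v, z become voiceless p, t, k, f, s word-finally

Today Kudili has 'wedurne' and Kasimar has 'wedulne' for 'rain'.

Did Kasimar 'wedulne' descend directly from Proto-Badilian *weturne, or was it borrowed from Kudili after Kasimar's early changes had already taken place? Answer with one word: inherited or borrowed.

borrowed

If inherited, *weturne would pass through all of Kasimar's changes:
Kasimar: start from *weturne.
  rule 1 (glide loss): weturne → eturne
  rule 2: no change — eturne
  rule 3 (unconditioned shift): eturne → esurne
  rule 4 (unconditioned shift): esurne → esulne
  rule 5: no change — esulne
  ⇒ Kasimar esulne
If borrowed from Kudili 'wedurne' after the early changes, it would undergo only the recent ones:
  rule 4 (unconditioned shift): wedurne → wedulne
  rule 5 (final devoicing): no change (wedulne)
  ⇒ as a loan: wedulne
Kasimar 'wedulne' matches the loan outcome 'wedulne', not the inherited 'esulne' — it skipped the early Kasimar changes, so it was borrowed from Kudili.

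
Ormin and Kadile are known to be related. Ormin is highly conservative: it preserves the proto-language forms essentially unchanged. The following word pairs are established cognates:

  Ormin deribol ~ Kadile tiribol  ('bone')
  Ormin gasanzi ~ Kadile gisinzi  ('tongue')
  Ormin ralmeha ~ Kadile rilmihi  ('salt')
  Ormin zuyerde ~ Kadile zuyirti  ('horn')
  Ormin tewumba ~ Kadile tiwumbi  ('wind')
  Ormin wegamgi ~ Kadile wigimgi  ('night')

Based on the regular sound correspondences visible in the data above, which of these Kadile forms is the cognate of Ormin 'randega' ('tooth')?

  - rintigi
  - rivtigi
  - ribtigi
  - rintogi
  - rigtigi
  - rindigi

rintigi

gasanzi ~ gisinzi — Ormin a corresponds to Kadile i after a consonant, before a nasal.
zuyerde ~ zuyirti — Ormin d corresponds to Kadile t after a consonant, before a front vowel.
ralmeha ~ rilmihi, tewumba ~ tiwumbi — Ormin e corresponds to Kadile i after a consonant, before a consonant other than r, m, n, p, b, f, v.
ralmeha ~ rilmihi, tewumba ~ tiwumbi — Ormin a corresponds to Kadile i word-finally.
Applying these to Ormin 'randega':
  randega → rindega   (a→i after a consonant, before a nasal)
  rindega → rintega   (d→t after a consonant, before a front vowel)
  rintega → rintiga   (e→i after a consonant, before a consonant other than r, m, n, p, b, f, v)
  rintiga → rintigi   (a→i word-finally)
So the Kadile cognate is 'rintigi'.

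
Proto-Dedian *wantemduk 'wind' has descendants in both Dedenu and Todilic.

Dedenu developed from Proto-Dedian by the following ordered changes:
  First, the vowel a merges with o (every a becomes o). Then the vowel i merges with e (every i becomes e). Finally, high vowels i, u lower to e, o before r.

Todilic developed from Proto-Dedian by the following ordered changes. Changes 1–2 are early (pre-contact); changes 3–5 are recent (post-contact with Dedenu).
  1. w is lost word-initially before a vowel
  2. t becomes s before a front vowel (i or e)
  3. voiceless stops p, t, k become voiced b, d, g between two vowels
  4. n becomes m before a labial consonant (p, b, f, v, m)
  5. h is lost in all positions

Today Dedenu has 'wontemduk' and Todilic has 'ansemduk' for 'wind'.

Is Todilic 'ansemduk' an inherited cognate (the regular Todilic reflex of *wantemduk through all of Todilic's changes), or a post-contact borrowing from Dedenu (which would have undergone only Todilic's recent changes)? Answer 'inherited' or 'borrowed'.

inherited

If inherited, *wantemduk would pass through all of Todilic's changes:
Todilic: start from *wantemduk.
  rule 1 (glide loss): wantemduk → antemduk
  rule 2 (palatalisation): antemduk → ansemduk
  rule 3: no change — ansemduk
  rule 4: no change — ansemduk
  rule 5: no change — ansemduk
  ⇒ Todilic ansemduk
If borrowed from Dedenu 'wontemduk' after the early changes, it would undergo only the recent ones:
  rule 3 (intervocalic voicing): no change (wontemduk)
  rule 4 (nasal place assimilation): no change (wontemduk)
  rule 5 (h-loss): no change (wontemduk)
  ⇒ as a loan: wontemduk
Todilic 'ansemduk' matches the inherited outcome exactly, so it is an inherited cognate, not a loan.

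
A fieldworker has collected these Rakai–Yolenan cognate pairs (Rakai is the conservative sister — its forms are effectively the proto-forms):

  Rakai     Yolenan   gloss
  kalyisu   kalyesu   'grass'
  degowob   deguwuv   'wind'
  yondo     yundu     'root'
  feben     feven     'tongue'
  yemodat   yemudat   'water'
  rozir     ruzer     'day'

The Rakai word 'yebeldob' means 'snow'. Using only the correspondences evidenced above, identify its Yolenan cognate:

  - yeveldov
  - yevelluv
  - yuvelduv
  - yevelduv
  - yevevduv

feben ~ feven — Rakai b corresponds to Yolenan v between vowels (before a front vowel).
degowob ~ deguwuv — Rakai o corresponds to Yolenan u after a consonant, before a labial obstruent.
degowob ~ deguwuv — Rakai b corresponds to Yolenan v word-finally.
Applying these to Rakai 'yebeldob':
  yebeldob → yeveldob   (b→v between vowels (before a front vowel))
  yeveldob → yeveldub   (o→u after a consonant, before a labial obstruent)
  yeveldub → yevelduv   (b→v word-finally)
So the Yolenan cognate is 'yevelduv'.

yevelduv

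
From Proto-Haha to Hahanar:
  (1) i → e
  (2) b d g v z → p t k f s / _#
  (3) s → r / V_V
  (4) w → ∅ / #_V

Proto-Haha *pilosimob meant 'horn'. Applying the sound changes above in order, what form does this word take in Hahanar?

peloremop

Hahanar: *pilosimob
  pilosimob → pelosemob   [vowel merger]
  pelosemob → pelosemop   [final devoicing]
  pelosemop → peloremop   [rhotacism]
  peloremop (rule 4 does not apply)
  giving Hahanar peloremop.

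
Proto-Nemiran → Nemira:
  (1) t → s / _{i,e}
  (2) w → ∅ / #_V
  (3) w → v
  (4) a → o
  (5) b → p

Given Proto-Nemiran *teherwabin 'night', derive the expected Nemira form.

Nemira: *teherwabin
  teherwabin → seherwabin   [palatalisation]
  seherwabin (rule 2 does not apply)
  seherwabin → sehervabin   [unconditioned shift]
  sehervabin → sehervobin   [vowel merger]
  sehervobin → sehervopin   [unconditioned shift]
  giving Nemira sehervopin.

sehervopin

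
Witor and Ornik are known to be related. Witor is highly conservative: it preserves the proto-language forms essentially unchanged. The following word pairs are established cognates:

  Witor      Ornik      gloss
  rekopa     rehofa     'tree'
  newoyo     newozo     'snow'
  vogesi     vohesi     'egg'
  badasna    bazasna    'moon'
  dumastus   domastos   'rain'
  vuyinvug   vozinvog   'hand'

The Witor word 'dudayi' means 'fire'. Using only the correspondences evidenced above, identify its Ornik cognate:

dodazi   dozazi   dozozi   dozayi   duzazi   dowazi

dozazi

dumastus ~ domastos, vuyinvug ~ vozinvog — Witor u corresponds to Ornik o after a consonant, before a consonant other than r, m, n, p, b, f, v.
badasna ~ bazasna — Witor d corresponds to Ornik z between vowels (before a back vowel).
vuyinvug ~ vozinvog — Witor y corresponds to Ornik z between vowels (before a front vowel).
Applying these to Witor 'dudayi':
  dudayi → dodayi   (u→o after a consonant, before a consonant other than r, m, n, p, b, f, v)
  dodayi → dozayi   (d→z between vowels (before a back vowel))
  dozayi → dozazi   (y→z between vowels (before a front vowel))
So the Ornik cognate is 'dozazi'.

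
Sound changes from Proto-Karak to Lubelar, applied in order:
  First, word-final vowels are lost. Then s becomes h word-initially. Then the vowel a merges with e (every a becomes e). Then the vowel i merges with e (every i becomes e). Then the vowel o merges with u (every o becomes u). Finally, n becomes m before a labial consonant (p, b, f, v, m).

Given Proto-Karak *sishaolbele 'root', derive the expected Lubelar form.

hesheulbel

Lubelar: *sishaolbele > sishaolbel > hishaolbel > hisheolbel > hesheolbel > hesheulbel  (by apocope, debuccalisation, vowel merger, vowel merger, vowel merger)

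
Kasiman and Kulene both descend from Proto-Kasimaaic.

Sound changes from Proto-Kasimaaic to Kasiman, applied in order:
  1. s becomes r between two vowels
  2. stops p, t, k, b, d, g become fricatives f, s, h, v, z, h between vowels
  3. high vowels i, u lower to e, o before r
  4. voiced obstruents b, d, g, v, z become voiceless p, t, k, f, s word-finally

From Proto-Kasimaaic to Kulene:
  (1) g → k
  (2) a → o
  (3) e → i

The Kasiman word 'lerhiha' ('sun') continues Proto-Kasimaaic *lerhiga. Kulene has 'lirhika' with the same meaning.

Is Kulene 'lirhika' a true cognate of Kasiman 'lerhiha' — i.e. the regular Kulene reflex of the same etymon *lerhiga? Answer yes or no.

Derive the expected Kulene reflex of *lerhiga:
Kulene: *lerhiga > lerhika > lerhiko > lirhiko  (by unconditioned shift, vowel merger, vowel merger)
The regular Kulene reflex would be 'lirhiko', but the attested form is 'lirhika'. The correspondence is irregular, so they are not cognates (the Kulene form has a different source).

no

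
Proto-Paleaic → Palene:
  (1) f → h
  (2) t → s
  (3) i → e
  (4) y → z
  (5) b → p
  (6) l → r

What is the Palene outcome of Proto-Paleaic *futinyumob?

Palene: start from *futinyumob.
  rule 1 (unconditioned shift): futinyumob → hutinyumob
  rule 2 (unconditioned shift): hutinyumob → husinyumob
  rule 3 (vowel merger): husinyumob → husenyumob
  rule 4 (unconditioned shift): husenyumob → husenzumob
  rule 5 (unconditioned shift): husenzumob → husenzumop
  rule 6: no change — husenzumop
  ⇒ Palene husenzumop

husenzumop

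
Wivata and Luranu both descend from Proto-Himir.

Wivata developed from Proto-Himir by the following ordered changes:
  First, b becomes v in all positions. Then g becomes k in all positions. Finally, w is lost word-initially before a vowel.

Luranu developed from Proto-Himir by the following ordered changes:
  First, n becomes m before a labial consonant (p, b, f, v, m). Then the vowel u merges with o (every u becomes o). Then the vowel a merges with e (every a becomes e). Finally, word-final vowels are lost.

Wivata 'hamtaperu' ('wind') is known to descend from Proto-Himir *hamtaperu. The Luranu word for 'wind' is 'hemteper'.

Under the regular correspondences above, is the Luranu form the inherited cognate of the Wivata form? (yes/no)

Derive the expected Luranu reflex of *hamtaperu:
Luranu: *hamtaperu > hamtapero > hemtepero > hemteper  (by vowel merger, vowel merger, apocope)
Luranu 'hemteper' matches the regular reflex exactly, so the pair is cognate.

yes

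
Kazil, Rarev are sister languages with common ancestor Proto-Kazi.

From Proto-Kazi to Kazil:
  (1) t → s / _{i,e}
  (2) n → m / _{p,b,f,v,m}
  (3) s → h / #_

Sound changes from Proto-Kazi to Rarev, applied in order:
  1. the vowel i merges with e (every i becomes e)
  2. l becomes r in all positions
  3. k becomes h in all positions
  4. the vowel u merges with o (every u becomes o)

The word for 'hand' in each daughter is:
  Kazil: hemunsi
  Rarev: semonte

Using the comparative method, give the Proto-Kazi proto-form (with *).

Position 7: Kazil has i, Rarev has e. Kazil preserves i here (none of its changes turn any other segment into i), so the proto-segment is *i.
Position 1: Kazil has h, Rarev has s. Rarev preserves s here (none of its changes turn any other segment into s), so the proto-segment is *s.
Position 6: Kazil has s, Rarev has t. Rarev preserves t here (none of its changes turn any other segment into t), so the proto-segment is *t.
Verify the candidate proto-form against each daughter:
Kazil: *semunti > semunsi > hemunsi  (by palatalisation, debuccalisation)
Rarev: *semunti > semunte > semonte  (by vowel merger, vowel merger)
Only *semunti yields all of Kazil hemunsi, Rarev semonte.

*semunti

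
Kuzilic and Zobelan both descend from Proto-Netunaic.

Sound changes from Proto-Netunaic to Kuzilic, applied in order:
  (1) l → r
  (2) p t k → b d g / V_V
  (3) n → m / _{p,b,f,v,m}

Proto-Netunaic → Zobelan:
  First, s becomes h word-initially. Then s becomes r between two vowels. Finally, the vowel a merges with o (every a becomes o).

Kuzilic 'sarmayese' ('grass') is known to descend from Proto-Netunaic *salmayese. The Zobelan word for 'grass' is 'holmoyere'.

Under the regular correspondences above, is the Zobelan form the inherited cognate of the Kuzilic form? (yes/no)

yes

Derive the expected Zobelan reflex of *salmayese:
Zobelan: *salmayese > halmayese > halmayere > holmoyere  (by debuccalisation, rhotacism, vowel merger)
Zobelan 'holmoyere' matches the regular reflex exactly, so the pair is cognate.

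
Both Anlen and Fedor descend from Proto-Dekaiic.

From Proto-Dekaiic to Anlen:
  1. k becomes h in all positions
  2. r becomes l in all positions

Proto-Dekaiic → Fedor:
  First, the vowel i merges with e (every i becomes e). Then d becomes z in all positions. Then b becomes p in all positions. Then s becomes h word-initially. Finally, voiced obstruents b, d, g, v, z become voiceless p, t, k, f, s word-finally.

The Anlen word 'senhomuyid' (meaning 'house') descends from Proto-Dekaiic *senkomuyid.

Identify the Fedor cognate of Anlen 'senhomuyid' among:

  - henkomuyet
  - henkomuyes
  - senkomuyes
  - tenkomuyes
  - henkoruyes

Fedor: *senkomuyid > senkomuyed > senkomuyez > henkomuyez > henkomuyes  (by vowel merger, unconditioned shift, debuccalisation, final devoicing)
Only 'henkomuyes' matches the regular Fedor development of *senkomuyid.

henkomuyes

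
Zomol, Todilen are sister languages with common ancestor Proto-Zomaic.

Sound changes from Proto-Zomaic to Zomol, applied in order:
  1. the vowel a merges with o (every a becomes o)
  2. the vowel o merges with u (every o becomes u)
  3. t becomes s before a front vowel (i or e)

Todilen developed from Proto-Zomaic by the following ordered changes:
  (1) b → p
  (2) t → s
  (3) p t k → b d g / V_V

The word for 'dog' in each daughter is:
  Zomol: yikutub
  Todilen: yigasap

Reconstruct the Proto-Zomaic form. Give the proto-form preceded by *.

*yikatab

Position 4: Zomol has u, Todilen has a. Todilen preserves a here (none of its changes turn any other segment into a), so the proto-segment is *a.
Position 6: Zomol has u, Todilen has a. Todilen preserves a here (none of its changes turn any other segment into a), so the proto-segment is *a.
Position 7: Zomol has b, Todilen has p. Zomol preserves b here (none of its changes turn any other segment into b), so the proto-segment is *b.
This points to *yikatab. Verify forward in each daughter:
Zomol: *yikatab > yikotob > yikutub  (by vowel merger, vowel merger)
Todilen: *yikatab
  yikatab → yikatap   [unconditioned shift]
  yikatap → yikasap   [unconditioned shift]
  yikasap → yigasap   [intervocalic voicing]
  giving Todilen yigasap.
Only *yikatab yields all of Zomol yikutub, Todilen yigasap.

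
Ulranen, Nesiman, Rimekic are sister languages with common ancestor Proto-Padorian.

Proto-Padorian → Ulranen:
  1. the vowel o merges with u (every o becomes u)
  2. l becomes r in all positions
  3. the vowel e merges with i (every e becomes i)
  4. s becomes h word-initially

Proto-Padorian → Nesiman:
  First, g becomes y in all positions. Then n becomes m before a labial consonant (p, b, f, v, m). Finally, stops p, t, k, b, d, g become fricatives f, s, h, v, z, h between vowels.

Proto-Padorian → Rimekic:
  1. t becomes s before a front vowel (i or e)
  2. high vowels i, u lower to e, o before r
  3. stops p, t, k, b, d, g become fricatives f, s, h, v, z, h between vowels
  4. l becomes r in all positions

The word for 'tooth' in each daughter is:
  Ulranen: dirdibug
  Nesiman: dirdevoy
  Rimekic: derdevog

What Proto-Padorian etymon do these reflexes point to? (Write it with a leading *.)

Position 2: Ulranen has i, Nesiman has i, Rimekic has e. Nesiman preserves i here (none of its changes turn any other segment into i), so the proto-segment is *i.
Position 7: Ulranen has u, Nesiman has o, Rimekic has o. Nesiman preserves o here (none of its changes turn any other segment into o), so the proto-segment is *o.
Verify the candidate proto-form against each daughter:
Ulranen: *dirdebog > dirdebug > dirdibug  (by vowel merger, vowel merger)
Nesiman: *dirdebog
  dirdebog → dirdeboy   [unconditioned shift]
  dirdeboy (rule 2 does not apply)
  dirdeboy → dirdevoy   [intervocalic lenition]
  giving Nesiman dirdevoy.
Rimekic: *dirdebog > derdebog > derdevog  (by pre-rhotic lowering, intervocalic lenition)
*dirdebog is the unique common source.

*dirdebog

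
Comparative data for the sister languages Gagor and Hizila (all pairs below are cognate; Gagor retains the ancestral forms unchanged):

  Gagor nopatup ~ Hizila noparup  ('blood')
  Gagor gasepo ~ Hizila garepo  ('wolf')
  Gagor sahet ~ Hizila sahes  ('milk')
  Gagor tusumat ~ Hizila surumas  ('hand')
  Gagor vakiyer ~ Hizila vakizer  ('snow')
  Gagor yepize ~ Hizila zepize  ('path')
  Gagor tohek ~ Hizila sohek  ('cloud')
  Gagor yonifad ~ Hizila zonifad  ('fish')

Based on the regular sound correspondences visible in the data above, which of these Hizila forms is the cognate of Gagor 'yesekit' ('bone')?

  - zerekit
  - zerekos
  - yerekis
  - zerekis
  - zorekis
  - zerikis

zerekis

yepize ~ zepize — Gagor y corresponds to Hizila z word-initially before a front vowel.
gasepo ~ garepo — Gagor s corresponds to Hizila r between vowels (before a front vowel).
sahet ~ sahes, tusumat ~ surumas — Gagor t corresponds to Hizila s word-finally.
Applying these to Gagor 'yesekit':
  yesekit → zesekit   (y→z word-initially before a front vowel)
  zesekit → zerekit   (s→r between vowels (before a front vowel))
  zerekit → zerekis   (t→s word-finally)
So the Hizila cognate is 'zerekis'.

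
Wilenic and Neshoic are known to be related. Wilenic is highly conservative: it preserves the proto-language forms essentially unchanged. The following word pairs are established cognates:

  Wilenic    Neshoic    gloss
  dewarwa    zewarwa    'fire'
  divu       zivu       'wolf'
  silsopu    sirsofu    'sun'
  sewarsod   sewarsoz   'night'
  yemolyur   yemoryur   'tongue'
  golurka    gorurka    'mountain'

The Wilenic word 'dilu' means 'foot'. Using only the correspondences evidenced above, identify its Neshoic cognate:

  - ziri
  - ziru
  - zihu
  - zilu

divu ~ zivu — Wilenic d corresponds to Neshoic z word-initially before a front vowel.
golurka ~ gorurka — Wilenic l corresponds to Neshoic r between vowels (before a back vowel).
Applying these to Wilenic 'dilu':
  dilu → zilu   (d→z word-initially before a front vowel)
  zilu → ziru   (l→r between vowels (before a back vowel))
So the Neshoic cognate is 'ziru'.

ziru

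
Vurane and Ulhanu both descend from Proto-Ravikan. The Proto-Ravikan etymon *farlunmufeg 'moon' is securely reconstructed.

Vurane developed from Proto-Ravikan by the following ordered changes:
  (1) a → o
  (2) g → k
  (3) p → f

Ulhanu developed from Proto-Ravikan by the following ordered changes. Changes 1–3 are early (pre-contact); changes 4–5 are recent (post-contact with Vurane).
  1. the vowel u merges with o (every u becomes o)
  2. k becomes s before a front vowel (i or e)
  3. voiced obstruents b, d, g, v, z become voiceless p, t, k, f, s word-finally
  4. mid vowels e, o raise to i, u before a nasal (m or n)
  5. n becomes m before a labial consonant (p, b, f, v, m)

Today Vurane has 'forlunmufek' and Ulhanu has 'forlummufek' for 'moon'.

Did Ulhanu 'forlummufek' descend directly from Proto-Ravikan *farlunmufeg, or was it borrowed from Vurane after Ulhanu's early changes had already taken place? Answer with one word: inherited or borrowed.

If inherited, *farlunmufeg would pass through all of Ulhanu's changes:
Ulhanu: start from *farlunmufeg.
  rule 1 (vowel merger): farlunmufeg → farlonmofeg
  rule 2: no change — farlonmofeg
  rule 3 (final devoicing): farlonmofeg → farlonmofek
  rule 4 (pre-nasal raising): farlonmofek → farlunmofek
  rule 5 (nasal place assimilation): farlunmofek → farlummofek
  ⇒ Ulhanu farlummofek
If borrowed from Vurane 'forlunmufek' after the early changes, it would undergo only the recent ones:
  rule 4 (pre-nasal raising): no change (forlunmufek)
  rule 5 (nasal place assimilation): forlunmufek → forlummufek
  ⇒ as a loan: forlummufek
Ulhanu 'forlummufek' matches the loan outcome 'forlummufek', not the inherited 'farlummofek' — it skipped the early Ulhanu changes, so it was borrowed from Vurane.

borrowed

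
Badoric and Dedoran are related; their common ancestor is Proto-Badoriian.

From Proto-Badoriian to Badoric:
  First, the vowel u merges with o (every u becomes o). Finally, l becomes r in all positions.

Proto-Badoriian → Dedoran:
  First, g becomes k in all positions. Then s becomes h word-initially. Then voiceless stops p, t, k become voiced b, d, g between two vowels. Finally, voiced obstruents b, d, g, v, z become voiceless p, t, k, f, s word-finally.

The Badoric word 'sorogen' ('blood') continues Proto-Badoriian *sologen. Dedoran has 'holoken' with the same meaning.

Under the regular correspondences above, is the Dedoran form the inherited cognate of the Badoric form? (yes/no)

no

Derive the expected Dedoran reflex of *sologen:
Dedoran: *sologen
  sologen → soloken   [unconditioned shift]
  soloken → holoken   [debuccalisation]
  holoken → hologen   [intervocalic voicing]
  hologen (rule 4 does not apply)
  giving Dedoran hologen.
The regular Dedoran reflex would be 'hologen', but the attested form is 'holoken'. The correspondence is irregular, so they are not cognates (the Dedoran form has a different source).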